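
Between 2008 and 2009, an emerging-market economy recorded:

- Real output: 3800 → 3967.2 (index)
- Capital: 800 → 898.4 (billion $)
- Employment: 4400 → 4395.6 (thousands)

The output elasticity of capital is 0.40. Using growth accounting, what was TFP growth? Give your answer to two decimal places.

Real output growth = (3967.2 − 3800) / 3800 = 4.4%.
Capital growth = (898.4 − 800) / 800 = 12.3%.
Employment growth = (4395.6 − 4400) / 4400 = -0.1%.
Labor's share = 1 − 0.4 = 0.6.
Capital: 0.4 × 12.3 = 4.92 pp.
Employment: 0.6 × (-0.1) = -0.06 pp.
TFP growth = 4.4 − 4.86 = -0.46%.

-0.46%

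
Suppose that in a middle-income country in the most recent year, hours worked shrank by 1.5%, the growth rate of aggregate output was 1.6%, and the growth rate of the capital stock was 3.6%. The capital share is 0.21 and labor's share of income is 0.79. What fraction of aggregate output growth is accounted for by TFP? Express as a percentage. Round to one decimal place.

TFP accounted for 126.8% of growth.

Labor's share = 1 − 0.21 = 0.79.
The capital stock: 0.21 × 3.6 = 0.756 pp.
Hours worked: 0.79 × (-1.5) = -1.185 pp.
TFP growth = 1.6 + 0.429 = 2.029%.
TFP share of growth = 2.029 / 1.6 × 100 = 126.813%.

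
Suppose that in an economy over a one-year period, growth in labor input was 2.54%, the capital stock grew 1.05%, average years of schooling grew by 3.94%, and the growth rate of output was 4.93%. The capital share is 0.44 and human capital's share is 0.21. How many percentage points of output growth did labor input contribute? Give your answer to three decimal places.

Labor's share = 1 − 0.44 − 0.21 = 0.35.
Contribution = share × growth = 0.35 × 2.54 = 0.889 pp.

0.889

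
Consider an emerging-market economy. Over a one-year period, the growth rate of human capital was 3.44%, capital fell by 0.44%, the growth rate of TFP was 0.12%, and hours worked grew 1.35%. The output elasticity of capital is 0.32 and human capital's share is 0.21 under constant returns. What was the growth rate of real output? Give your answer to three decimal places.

Labor's share = 1 − 0.32 − 0.21 = 0.47.
Capital: 0.32 × (-0.44) = -0.1408 pp.
Human capital: 0.21 × 3.44 = 0.7224 pp.
Hours worked: 0.47 × 1.35 = 0.6345 pp.
Output growth = 0.12 + 1.2161 = 1.3361%.

1.336%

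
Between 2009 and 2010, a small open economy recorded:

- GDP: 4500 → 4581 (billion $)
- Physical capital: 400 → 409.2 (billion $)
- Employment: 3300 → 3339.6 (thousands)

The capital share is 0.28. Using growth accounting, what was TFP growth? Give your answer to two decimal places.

0.29%

GDP growth = (4581 − 4500) / 4500 = 1.8%.
Physical capital growth = (409.2 − 400) / 400 = 2.3%.
Employment growth = (3339.6 − 3300) / 3300 = 1.2%.
Labor's share = 1 − 0.28 = 0.72.
Physical capital: 0.28 × 2.3 = 0.644 pp.
Employment: 0.72 × 1.2 = 0.864 pp.
TFP growth = 1.8 − 1.508 = 0.292%.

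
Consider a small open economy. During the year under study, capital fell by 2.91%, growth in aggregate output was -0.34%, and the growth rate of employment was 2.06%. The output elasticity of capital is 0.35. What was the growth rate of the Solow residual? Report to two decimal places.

-0.66%

Labor's share = 1 − 0.35 = 0.65.
Capital: 0.35 × (-2.91) = -1.0185 pp.
Employment: 0.65 × 2.06 = 1.339 pp.
TFP growth = -0.34 − 0.3205 = -0.6605%.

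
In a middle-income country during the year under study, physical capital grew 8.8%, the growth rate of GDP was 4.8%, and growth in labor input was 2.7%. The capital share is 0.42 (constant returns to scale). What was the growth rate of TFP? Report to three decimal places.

Labor's share = 1 − 0.42 = 0.58.
Physical capital: 0.42 × 8.8 = 3.696 pp.
Labor input: 0.58 × 2.7 = 1.566 pp.
TFP growth = 4.8 − 5.262 = -0.462%.

-0.462%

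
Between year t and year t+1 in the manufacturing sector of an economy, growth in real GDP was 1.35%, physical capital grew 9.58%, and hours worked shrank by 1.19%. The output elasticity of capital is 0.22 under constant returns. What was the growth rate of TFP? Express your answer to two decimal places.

0.17%

Labor's share = 1 − 0.22 = 0.78.
Physical capital: 0.22 × 9.58 = 2.1076 pp.
Hours worked: 0.78 × (-1.19) = -0.9282 pp.
TFP growth = 1.35 − 1.1794 = 0.1706%.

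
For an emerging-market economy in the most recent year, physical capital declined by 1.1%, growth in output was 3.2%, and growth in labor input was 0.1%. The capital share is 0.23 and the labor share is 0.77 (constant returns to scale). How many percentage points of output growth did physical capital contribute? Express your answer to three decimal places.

Contribution = share × growth = 0.23 × (-1.1) = -0.253 pp.

-0.253 percentage points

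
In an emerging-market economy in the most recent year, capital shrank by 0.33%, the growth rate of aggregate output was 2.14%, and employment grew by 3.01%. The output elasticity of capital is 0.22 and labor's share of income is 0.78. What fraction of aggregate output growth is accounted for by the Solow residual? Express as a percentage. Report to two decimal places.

-6.32%

Labor's share = 1 − 0.22 = 0.78.
Capital: 0.22 × (-0.33) = -0.0726 pp.
Employment: 0.78 × 3.01 = 2.3478 pp.
TFP growth = 2.14 − 2.2752 = -0.1352%.
TFP share of growth = -0.1352 / 2.14 × 100 = -6.3178%.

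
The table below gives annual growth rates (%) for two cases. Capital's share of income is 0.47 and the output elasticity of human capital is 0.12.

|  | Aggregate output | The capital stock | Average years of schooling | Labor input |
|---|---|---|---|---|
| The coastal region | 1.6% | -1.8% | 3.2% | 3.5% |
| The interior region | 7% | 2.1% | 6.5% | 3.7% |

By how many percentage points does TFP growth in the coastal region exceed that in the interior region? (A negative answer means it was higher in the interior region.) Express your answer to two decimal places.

Labor's share = 1 − 0.47 − 0.12 = 0.41.
The coastal region: TFP = 1.6 + 0.846 − 0.384 − 1.435 = 0.627%.
The interior region: TFP = 7 − 0.987 − 0.78 − 1.517 = 3.716%.
Difference = 0.627 − (3.716) = -3.089 pp.

-3.09 percentage points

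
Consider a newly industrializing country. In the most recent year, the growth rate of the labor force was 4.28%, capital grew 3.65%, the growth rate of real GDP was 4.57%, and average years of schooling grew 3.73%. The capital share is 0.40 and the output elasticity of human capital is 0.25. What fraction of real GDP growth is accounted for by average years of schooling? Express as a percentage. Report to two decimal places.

Average years of schooling accounted for 20.40% of growth.

Average years of schooling contributed 0.25 × 3.73 = 0.9325 pp.
Share of growth = 0.9325 / 4.57 × 100 = 20.4048%.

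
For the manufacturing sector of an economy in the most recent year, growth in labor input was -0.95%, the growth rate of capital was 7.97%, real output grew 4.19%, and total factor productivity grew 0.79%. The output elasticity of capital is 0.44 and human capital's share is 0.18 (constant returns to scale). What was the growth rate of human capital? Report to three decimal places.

Labor's share = 1 − 0.44 − 0.18 = 0.38.
gY = gA + 0.44×7.97 + 0.38×(-0.95) + 0.18×g.
0.18×g = 4.19 − 0.79 − 3.1458 = 0.2542.
g = 0.2542 / 0.18 = 1.41222%.

Human capital growth was 1.412%.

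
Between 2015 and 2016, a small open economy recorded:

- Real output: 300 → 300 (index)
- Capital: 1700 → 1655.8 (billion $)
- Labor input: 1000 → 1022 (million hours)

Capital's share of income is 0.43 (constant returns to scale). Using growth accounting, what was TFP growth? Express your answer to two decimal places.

Real output growth = (300 − 300) / 300 = 0%.
Capital growth = (1655.8 − 1700) / 1700 = -2.6%.
Labor input growth = (1022 − 1000) / 1000 = 2.2%.
Labor's share = 1 − 0.43 = 0.57.
Capital: 0.43 × (-2.6) = -1.118 pp.
Labor input: 0.57 × 2.2 = 1.254 pp.
TFP growth = 0 − 0.136 = -0.136%.

-0.14%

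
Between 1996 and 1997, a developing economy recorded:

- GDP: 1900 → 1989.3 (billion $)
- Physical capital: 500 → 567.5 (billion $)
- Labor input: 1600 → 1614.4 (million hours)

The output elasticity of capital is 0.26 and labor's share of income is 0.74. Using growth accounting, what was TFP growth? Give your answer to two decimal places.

0.52%

GDP growth = (1989.3 − 1900) / 1900 = 4.7%.
Physical capital growth = (567.5 − 500) / 500 = 13.5%.
Labor input growth = (1614.4 − 1600) / 1600 = 0.9%.
Labor's share = 1 − 0.26 = 0.74.
Physical capital: 0.26 × 13.5 = 3.51 pp.
Labor input: 0.74 × 0.9 = 0.666 pp.
TFP growth = 4.7 − 4.176 = 0.524%.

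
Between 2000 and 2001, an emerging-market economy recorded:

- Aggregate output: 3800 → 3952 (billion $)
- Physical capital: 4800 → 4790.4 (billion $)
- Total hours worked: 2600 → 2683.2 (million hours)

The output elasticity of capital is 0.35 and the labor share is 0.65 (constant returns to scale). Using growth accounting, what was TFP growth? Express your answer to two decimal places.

1.99%

Aggregate output growth = (3952 − 3800) / 3800 = 4%.
Physical capital growth = (4790.4 − 4800) / 4800 = -0.2%.
Total hours worked growth = (2683.2 − 2600) / 2600 = 3.2%.
Labor's share = 1 − 0.35 = 0.65.
Physical capital: 0.35 × (-0.2) = -0.07 pp.
Total hours worked: 0.65 × 3.2 = 2.08 pp.
TFP growth = 4 − 2.01 = 1.99%.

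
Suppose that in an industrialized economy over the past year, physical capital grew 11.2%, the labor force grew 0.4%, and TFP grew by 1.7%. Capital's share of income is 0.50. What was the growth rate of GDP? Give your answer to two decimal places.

7.50%

Labor's share = 1 − 0.5 = 0.5.
Physical capital: 0.5 × 11.2 = 5.6 pp.
The labor force: 0.5 × 0.4 = 0.2 pp.
Output growth = 1.7 + 5.8 = 7.5%.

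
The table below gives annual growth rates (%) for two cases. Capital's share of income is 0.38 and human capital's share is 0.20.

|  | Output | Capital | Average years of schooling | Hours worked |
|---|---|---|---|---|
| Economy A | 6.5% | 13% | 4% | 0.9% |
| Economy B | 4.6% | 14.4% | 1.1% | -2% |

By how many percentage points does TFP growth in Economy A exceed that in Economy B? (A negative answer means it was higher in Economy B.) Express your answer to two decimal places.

Labor's share = 1 − 0.38 − 0.2 = 0.42.
Economy A: TFP = 6.5 − 4.94 − 0.8 − 0.378 = 0.382%.
Economy B: TFP = 4.6 − 5.472 − 0.22 + 0.84 = -0.252%.
Difference = 0.382 − (-0.252) = 0.634 pp.

0.63 percentage points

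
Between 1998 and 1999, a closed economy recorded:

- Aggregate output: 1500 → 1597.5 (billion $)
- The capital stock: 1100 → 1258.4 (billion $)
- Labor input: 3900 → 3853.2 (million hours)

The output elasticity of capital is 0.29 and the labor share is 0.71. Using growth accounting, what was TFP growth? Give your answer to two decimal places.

3.18%

Aggregate output growth = (1597.5 − 1500) / 1500 = 6.5%.
The capital stock growth = (1258.4 − 1100) / 1100 = 14.4%.
Labor input growth = (3853.2 − 3900) / 3900 = -1.2%.
Labor's share = 1 − 0.29 = 0.71.
The capital stock: 0.29 × 14.4 = 4.176 pp.
Labor input: 0.71 × (-1.2) = -0.852 pp.
TFP growth = 6.5 − 3.324 = 3.176%.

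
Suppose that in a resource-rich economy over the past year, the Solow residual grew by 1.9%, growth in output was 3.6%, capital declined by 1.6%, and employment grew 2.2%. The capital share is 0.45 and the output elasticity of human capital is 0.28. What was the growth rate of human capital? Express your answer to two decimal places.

Labor's share = 1 − 0.45 − 0.28 = 0.27.
gY = gA + 0.45×(-1.6) + 0.27×2.2 + 0.28×g.
0.28×g = 3.6 − 1.9 + 0.126 = 1.826.
g = 1.826 / 0.28 = 6.5214%.

Human capital grew 6.52%.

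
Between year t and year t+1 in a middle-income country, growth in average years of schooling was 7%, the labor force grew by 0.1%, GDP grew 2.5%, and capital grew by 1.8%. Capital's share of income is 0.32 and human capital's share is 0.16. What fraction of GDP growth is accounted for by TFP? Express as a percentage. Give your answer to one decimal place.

TFP accounted for 30.1% of growth.

Labor's share = 1 − 0.32 − 0.16 = 0.52.
Capital: 0.32 × 1.8 = 0.576 pp.
Average years of schooling: 0.16 × 7 = 1.12 pp.
The labor force: 0.52 × 0.1 = 0.052 pp.
TFP growth = 2.5 − 1.748 = 0.752%.
TFP share of growth = 0.752 / 2.5 × 100 = 30.08%.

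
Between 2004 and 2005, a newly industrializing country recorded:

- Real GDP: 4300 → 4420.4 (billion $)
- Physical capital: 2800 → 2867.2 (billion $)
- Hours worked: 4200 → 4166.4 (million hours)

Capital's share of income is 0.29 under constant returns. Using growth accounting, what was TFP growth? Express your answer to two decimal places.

2.67%

Real GDP growth = (4420.4 − 4300) / 4300 = 2.8%.
Physical capital growth = (2867.2 − 2800) / 2800 = 2.4%.
Hours worked growth = (4166.4 − 4200) / 4200 = -0.8%.
Labor's share = 1 − 0.29 = 0.71.
Physical capital: 0.29 × 2.4 = 0.696 pp.
Hours worked: 0.71 × (-0.8) = -0.568 pp.
TFP growth = 2.8 − 0.128 = 2.672%.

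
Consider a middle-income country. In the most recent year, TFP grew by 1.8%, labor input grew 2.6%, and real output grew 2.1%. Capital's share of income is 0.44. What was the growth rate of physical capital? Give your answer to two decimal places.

-2.63%

Labor's share = 1 − 0.44 = 0.56.
gY = gA + 0.56×2.6 + 0.44×g.
0.44×g = 2.1 − 1.8 − 1.456 = -1.156.
g = -1.156 / 0.44 = -2.6273%.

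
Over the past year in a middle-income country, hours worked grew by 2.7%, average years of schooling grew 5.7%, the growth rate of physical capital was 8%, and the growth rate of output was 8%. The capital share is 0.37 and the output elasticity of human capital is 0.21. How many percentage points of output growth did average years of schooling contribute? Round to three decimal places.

Contribution = share × growth = 0.21 × 5.7 = 1.197 pp.

1.197 percentage points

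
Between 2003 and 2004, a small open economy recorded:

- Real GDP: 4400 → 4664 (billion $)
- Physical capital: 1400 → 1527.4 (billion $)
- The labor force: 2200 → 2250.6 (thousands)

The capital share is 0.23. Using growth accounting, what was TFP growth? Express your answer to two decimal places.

Real GDP growth = (4664 − 4400) / 4400 = 6%.
Physical capital growth = (1527.4 − 1400) / 1400 = 9.1%.
The labor force growth = (2250.6 − 2200) / 2200 = 2.3%.
Labor's share = 1 − 0.23 = 0.77.
Physical capital: 0.23 × 9.1 = 2.093 pp.
The labor force: 0.77 × 2.3 = 1.771 pp.
TFP growth = 6 − 3.864 = 2.136%.

2.14%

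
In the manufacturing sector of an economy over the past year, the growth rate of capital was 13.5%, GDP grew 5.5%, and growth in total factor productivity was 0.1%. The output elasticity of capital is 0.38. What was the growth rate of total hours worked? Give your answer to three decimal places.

Total hours worked growth was 0.435%.

Labor's share = 1 − 0.38 = 0.62.
gY = gA + 0.38×13.5 + 0.62×g.
0.62×g = 5.5 − 0.1 − 5.13 = 0.27.
g = 0.27 / 0.62 = 0.43548%.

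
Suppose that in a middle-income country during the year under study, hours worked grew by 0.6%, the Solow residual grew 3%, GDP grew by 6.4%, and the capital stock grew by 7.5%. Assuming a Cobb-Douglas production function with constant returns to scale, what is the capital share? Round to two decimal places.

The capital share is 0.41.

gY = gA + α·gK + (1−α)·gL, so gY − gA − gL = α(gK − gL).
6.4 − 3 − 0.6 = α × (7.5 − 0.6).
2.8 = 6.9 α, so α = 0.4058.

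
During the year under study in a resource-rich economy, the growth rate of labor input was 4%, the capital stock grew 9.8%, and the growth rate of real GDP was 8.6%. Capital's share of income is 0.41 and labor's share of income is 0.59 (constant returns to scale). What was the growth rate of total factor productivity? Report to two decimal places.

Total factor productivity grew 2.22%.

Labor's share = 1 − 0.41 = 0.59.
The capital stock: 0.41 × 9.8 = 4.018 pp.
Labor input: 0.59 × 4 = 2.36 pp.
TFP growth = 8.6 − 6.378 = 2.222%.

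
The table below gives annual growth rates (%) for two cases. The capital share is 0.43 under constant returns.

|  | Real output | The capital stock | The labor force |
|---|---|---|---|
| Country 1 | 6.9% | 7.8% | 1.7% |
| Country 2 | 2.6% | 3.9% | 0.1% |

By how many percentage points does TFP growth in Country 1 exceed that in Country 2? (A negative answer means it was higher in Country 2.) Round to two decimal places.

1.71 percentage points

Labor's share = 1 − 0.43 = 0.57.
Country 1: TFP = 6.9 − 3.354 − 0.969 = 2.577%.
Country 2: TFP = 2.6 − 1.677 − 0.057 = 0.866%.
Difference = 2.577 − (0.866) = 1.711 pp.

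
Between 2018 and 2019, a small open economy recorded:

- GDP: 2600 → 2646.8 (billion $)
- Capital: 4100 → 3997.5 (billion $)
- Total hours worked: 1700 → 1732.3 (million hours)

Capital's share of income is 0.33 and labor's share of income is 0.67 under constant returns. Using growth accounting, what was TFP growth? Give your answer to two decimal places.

GDP growth = (2646.8 − 2600) / 2600 = 1.8%.
Capital growth = (3997.5 − 4100) / 4100 = -2.5%.
Total hours worked growth = (1732.3 − 1700) / 1700 = 1.9%.
Labor's share = 1 − 0.33 = 0.67.
Capital: 0.33 × (-2.5) = -0.825 pp.
Total hours worked: 0.67 × 1.9 = 1.273 pp.
TFP growth = 1.8 − 0.448 = 1.352%.

1.35%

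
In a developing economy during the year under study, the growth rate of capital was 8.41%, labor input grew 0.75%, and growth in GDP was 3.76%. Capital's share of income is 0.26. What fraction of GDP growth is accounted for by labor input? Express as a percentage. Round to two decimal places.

14.76%

Labor's share = 1 − 0.26 = 0.74.
Labor input contributed 0.74 × 0.75 = 0.555 pp.
Share of growth = 0.555 / 3.76 × 100 = 14.7606%.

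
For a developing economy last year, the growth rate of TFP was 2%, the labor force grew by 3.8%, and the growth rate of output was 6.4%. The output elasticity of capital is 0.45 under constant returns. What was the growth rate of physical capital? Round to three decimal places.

Labor's share = 1 − 0.45 = 0.55.
gY = gA + 0.55×3.8 + 0.45×g.
0.45×g = 6.4 − 2 − 2.09 = 2.31.
g = 2.31 / 0.45 = 5.13333%.

Physical capital grew 5.133%.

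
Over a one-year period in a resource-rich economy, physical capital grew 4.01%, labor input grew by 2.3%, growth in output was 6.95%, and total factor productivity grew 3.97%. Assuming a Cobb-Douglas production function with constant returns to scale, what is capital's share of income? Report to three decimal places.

0.398

gY = gA + α·gK + (1−α)·gL, so gY − gA − gL = α(gK − gL).
6.95 − 3.97 − 2.3 = α × (4.01 − 2.3).
0.68 = 1.71 α, so α = 0.39766.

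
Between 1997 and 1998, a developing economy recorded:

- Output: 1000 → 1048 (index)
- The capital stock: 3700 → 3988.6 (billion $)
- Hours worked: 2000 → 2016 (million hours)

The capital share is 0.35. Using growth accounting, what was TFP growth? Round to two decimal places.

Output growth = (1048 − 1000) / 1000 = 4.8%.
The capital stock growth = (3988.6 − 3700) / 3700 = 7.8%.
Hours worked growth = (2016 − 2000) / 2000 = 0.8%.
Labor's share = 1 − 0.35 = 0.65.
The capital stock: 0.35 × 7.8 = 2.73 pp.
Hours worked: 0.65 × 0.8 = 0.52 pp.
TFP growth = 4.8 − 3.25 = 1.55%.

1.55%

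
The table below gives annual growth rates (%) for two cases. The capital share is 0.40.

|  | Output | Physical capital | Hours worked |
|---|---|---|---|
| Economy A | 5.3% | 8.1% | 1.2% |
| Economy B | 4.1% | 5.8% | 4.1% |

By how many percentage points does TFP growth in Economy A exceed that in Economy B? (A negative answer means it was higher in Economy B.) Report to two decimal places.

2.02 percentage points

Labor's share = 1 − 0.4 = 0.6.
Economy A: TFP = 5.3 − 3.24 − 0.72 = 1.34%.
Economy B: TFP = 4.1 − 2.32 − 2.46 = -0.68%.
Difference = 1.34 − (-0.68) = 2.02 pp.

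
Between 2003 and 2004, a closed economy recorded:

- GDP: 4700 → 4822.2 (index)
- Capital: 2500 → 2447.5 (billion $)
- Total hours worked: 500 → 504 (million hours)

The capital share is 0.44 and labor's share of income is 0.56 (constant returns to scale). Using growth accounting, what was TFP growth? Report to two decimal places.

GDP growth = (4822.2 − 4700) / 4700 = 2.6%.
Capital growth = (2447.5 − 2500) / 2500 = -2.1%.
Total hours worked growth = (504 − 500) / 500 = 0.8%.
Labor's share = 1 − 0.44 = 0.56.
Capital: 0.44 × (-2.1) = -0.924 pp.
Total hours worked: 0.56 × 0.8 = 0.448 pp.
TFP growth = 2.6 + 0.476 = 3.076%.

3.08%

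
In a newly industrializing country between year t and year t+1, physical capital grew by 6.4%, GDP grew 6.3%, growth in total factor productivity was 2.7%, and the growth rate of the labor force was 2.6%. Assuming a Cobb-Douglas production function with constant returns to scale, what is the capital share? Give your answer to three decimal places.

gY = gA + α·gK + (1−α)·gL, so gY − gA − gL = α(gK − gL).
6.3 − 2.7 − 2.6 = α × (6.4 − 2.6).
1 = 3.8 α, so α = 0.26316.

α = 0.263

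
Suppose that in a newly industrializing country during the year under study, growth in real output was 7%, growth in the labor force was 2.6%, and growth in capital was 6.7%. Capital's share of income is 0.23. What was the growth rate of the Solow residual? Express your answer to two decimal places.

The Solow residual growth was 3.46%.

Labor's share = 1 − 0.23 = 0.77.
Capital: 0.23 × 6.7 = 1.541 pp.
The labor force: 0.77 × 2.6 = 2.002 pp.
TFP growth = 7 − 3.543 = 3.457%.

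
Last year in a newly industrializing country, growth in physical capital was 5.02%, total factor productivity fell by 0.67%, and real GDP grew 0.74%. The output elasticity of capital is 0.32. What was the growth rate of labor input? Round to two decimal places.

-0.29%

Labor's share = 1 − 0.32 = 0.68.
gY = gA + 0.32×5.02 + 0.68×g.
0.68×g = 0.74 + 0.67 − 1.6064 = -0.1964.
g = -0.1964 / 0.68 = -0.2888%.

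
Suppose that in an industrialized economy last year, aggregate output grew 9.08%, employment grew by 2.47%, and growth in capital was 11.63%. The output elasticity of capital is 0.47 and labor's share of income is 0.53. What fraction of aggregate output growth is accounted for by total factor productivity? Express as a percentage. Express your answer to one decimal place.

Labor's share = 1 − 0.47 = 0.53.
Capital: 0.47 × 11.63 = 5.4661 pp.
Employment: 0.53 × 2.47 = 1.3091 pp.
TFP growth = 9.08 − 6.7752 = 2.3048%.
TFP share of growth = 2.3048 / 9.08 × 100 = 25.383%.

25.4%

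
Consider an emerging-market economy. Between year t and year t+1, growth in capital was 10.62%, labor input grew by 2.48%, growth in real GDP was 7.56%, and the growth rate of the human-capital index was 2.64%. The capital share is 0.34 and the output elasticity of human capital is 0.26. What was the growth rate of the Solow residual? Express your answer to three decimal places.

2.271%

Labor's share = 1 − 0.34 − 0.26 = 0.4.
Capital: 0.34 × 10.62 = 3.6108 pp.
The human-capital index: 0.26 × 2.64 = 0.6864 pp.
Labor input: 0.4 × 2.48 = 0.992 pp.
TFP growth = 7.56 − 5.2892 = 2.2708%.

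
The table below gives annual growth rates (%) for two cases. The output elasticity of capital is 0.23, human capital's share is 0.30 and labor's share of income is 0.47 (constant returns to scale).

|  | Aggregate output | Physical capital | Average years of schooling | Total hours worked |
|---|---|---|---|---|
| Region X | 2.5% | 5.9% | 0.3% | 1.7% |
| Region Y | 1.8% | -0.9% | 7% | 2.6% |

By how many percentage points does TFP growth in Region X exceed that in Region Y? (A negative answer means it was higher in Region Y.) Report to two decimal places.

1.57 percentage points

Labor's share = 1 − 0.23 − 0.3 = 0.47.
Region X: TFP = 2.5 − 1.357 − 0.09 − 0.799 = 0.254%.
Region Y: TFP = 1.8 + 0.207 − 2.1 − 1.222 = -1.315%.
Difference = 0.254 − (-1.315) = 1.569 pp.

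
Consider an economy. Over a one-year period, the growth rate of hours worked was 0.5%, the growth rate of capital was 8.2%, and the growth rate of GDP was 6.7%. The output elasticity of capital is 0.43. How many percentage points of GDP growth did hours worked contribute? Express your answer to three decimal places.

0.285 pp

Labor's share = 1 − 0.43 = 0.57.
Contribution = share × growth = 0.57 × 0.5 = 0.285 pp.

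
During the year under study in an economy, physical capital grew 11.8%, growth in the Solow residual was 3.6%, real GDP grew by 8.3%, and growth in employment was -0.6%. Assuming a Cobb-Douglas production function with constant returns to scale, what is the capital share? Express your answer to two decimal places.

The capital share is 0.43.

gY = gA + α·gK + (1−α)·gL, so gY − gA − gL = α(gK − gL).
8.3 − 3.6 + 0.6 = α × (11.8 − (-0.6)).
5.3 = 12.4 α, so α = 0.4274.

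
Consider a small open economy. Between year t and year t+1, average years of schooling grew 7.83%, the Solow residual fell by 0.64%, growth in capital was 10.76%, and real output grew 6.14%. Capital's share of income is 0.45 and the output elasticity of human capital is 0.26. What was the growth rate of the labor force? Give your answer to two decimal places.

-0.34%

Labor's share = 1 − 0.45 − 0.26 = 0.29.
gY = gA + 0.45×10.76 + 0.26×7.83 + 0.29×g.
0.29×g = 6.14 + 0.64 − 6.8778 = -0.0978.
g = -0.0978 / 0.29 = -0.3372%.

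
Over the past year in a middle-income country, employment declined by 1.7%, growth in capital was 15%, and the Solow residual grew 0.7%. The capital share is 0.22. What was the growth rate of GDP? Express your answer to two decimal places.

Labor's share = 1 − 0.22 = 0.78.
Capital: 0.22 × 15 = 3.3 pp.
Employment: 0.78 × (-1.7) = -1.326 pp.
Output growth = 0.7 + 1.974 = 2.674%.

2.67%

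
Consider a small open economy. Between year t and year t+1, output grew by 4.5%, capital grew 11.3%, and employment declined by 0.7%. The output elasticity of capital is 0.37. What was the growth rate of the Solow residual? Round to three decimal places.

0.760%

Labor's share = 1 − 0.37 = 0.63.
Capital: 0.37 × 11.3 = 4.181 pp.
Employment: 0.63 × (-0.7) = -0.441 pp.
TFP growth = 4.5 − 3.74 = 0.76%.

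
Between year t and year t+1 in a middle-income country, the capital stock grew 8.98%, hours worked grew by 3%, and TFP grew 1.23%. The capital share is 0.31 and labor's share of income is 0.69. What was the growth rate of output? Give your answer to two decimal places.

6.08%

Labor's share = 1 − 0.31 = 0.69.
The capital stock: 0.31 × 8.98 = 2.7838 pp.
Hours worked: 0.69 × 3 = 2.07 pp.
Output growth = 1.23 + 4.8538 = 6.0838%.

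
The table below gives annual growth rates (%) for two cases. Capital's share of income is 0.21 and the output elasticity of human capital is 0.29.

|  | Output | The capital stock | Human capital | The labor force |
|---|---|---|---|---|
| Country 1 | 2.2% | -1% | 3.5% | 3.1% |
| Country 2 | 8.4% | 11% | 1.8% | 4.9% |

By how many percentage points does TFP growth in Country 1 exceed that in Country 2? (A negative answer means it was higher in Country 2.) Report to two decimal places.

Labor's share = 1 − 0.21 − 0.29 = 0.5.
Country 1: TFP = 2.2 + 0.21 − 1.015 − 1.55 = -0.155%.
Country 2: TFP = 8.4 − 2.31 − 0.522 − 2.45 = 3.118%.
Difference = -0.155 − (3.118) = -3.273 pp.

-3.27 percentage points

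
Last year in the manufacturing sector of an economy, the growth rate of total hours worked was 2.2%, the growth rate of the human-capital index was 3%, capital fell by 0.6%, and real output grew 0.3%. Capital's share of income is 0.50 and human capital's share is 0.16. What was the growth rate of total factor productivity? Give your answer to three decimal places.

Labor's share = 1 − 0.5 − 0.16 = 0.34.
Capital: 0.5 × (-0.6) = -0.3 pp.
The human-capital index: 0.16 × 3 = 0.48 pp.
Total hours worked: 0.34 × 2.2 = 0.748 pp.
TFP growth = 0.3 − 0.928 = -0.628%.

-0.628%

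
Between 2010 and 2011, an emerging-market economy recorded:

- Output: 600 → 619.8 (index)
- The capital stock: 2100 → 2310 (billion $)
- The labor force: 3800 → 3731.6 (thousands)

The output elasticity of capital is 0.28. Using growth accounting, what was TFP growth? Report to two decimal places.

TFP growth was 1.80%.

Output growth = (619.8 − 600) / 600 = 3.3%.
The capital stock growth = (2310 − 2100) / 2100 = 10%.
The labor force growth = (3731.6 − 3800) / 3800 = -1.8%.
Labor's share = 1 − 0.28 = 0.72.
The capital stock: 0.28 × 10 = 2.8 pp.
The labor force: 0.72 × (-1.8) = -1.296 pp.
TFP growth = 3.3 − 1.504 = 1.796%.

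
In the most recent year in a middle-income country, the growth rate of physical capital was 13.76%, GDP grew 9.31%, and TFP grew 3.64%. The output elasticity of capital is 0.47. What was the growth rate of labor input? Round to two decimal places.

-1.50%

Labor's share = 1 − 0.47 = 0.53.
gY = gA + 0.47×13.76 + 0.53×g.
0.53×g = 9.31 − 3.64 − 6.4672 = -0.7972.
g = -0.7972 / 0.53 = -1.5042%.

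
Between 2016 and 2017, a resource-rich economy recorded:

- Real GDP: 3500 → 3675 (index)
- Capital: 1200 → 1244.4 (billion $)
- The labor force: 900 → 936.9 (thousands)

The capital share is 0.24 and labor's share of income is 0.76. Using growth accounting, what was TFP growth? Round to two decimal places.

Real GDP growth = (3675 − 3500) / 3500 = 5%.
Capital growth = (1244.4 − 1200) / 1200 = 3.7%.
The labor force growth = (936.9 − 900) / 900 = 4.1%.
Labor's share = 1 − 0.24 = 0.76.
Capital: 0.24 × 3.7 = 0.888 pp.
The labor force: 0.76 × 4.1 = 3.116 pp.
TFP growth = 5 − 4.004 = 0.996%.

1.00%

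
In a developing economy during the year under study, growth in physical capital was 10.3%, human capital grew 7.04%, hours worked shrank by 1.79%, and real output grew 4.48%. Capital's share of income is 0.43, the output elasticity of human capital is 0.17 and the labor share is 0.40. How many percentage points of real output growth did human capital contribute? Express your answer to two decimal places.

Contribution = share × growth = 0.17 × 7.04 = 1.1968 pp.

1.20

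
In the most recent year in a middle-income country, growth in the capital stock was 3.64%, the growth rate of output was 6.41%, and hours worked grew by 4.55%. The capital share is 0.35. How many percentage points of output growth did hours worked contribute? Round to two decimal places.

2.96

Labor's share = 1 − 0.35 = 0.65.
Contribution = share × growth = 0.65 × 4.55 = 2.9575 pp.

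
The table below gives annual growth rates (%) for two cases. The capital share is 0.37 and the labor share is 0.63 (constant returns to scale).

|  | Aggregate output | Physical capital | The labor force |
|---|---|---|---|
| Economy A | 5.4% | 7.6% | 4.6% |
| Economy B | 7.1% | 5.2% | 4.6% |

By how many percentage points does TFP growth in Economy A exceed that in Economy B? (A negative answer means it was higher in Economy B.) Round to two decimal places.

-2.59 percentage points

Labor's share = 1 − 0.37 = 0.63.
Economy A: TFP = 5.4 − 2.812 − 2.898 = -0.31%.
Economy B: TFP = 7.1 − 1.924 − 2.898 = 2.278%.
Difference = -0.31 − (2.278) = -2.588 pp.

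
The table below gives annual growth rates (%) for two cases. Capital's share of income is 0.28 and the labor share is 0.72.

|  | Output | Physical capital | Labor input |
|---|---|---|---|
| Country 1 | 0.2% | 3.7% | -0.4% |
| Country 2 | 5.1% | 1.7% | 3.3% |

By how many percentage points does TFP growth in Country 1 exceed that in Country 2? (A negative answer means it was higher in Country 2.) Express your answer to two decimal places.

Labor's share = 1 − 0.28 = 0.72.
Country 1: TFP = 0.2 − 1.036 + 0.288 = -0.548%.
Country 2: TFP = 5.1 − 0.476 − 2.376 = 2.248%.
Difference = -0.548 − (2.248) = -2.796 pp.

-2.80 percentage points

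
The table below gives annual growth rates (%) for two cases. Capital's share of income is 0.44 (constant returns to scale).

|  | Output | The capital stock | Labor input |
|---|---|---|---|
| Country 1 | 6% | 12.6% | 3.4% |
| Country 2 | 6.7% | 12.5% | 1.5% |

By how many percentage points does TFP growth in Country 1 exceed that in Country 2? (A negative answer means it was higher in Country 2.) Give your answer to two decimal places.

-1.81 percentage points

Labor's share = 1 − 0.44 = 0.56.
Country 1: TFP = 6 − 5.544 − 1.904 = -1.448%.
Country 2: TFP = 6.7 − 5.5 − 0.84 = 0.36%.
Difference = -1.448 − (0.36) = -1.808 pp.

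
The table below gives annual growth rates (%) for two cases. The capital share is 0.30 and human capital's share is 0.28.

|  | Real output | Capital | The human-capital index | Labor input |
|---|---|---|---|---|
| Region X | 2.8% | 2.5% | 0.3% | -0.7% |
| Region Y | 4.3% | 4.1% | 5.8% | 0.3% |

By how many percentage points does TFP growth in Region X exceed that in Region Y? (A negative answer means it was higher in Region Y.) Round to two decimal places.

0.94 percentage points

Labor's share = 1 − 0.3 − 0.28 = 0.42.
Region X: TFP = 2.8 − 0.75 − 0.084 + 0.294 = 2.26%.
Region Y: TFP = 4.3 − 1.23 − 1.624 − 0.126 = 1.32%.
Difference = 2.26 − (1.32) = 0.94 pp.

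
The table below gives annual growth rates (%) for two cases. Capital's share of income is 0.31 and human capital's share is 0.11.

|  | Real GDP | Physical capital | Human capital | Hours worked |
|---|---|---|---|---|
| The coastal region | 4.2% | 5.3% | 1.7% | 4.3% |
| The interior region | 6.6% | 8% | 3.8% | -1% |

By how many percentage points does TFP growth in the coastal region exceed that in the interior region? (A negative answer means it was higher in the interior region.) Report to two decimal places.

Labor's share = 1 − 0.31 − 0.11 = 0.58.
The coastal region: TFP = 4.2 − 1.643 − 0.187 − 2.494 = -0.124%.
The interior region: TFP = 6.6 − 2.48 − 0.418 + 0.58 = 4.282%.
Difference = -0.124 − (4.282) = -4.406 pp.

-4.41 percentage points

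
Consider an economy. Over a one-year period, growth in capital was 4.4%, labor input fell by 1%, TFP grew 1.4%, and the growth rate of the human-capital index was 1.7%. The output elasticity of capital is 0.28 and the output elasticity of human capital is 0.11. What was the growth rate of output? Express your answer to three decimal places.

2.209%

Labor's share = 1 − 0.28 − 0.11 = 0.61.
Capital: 0.28 × 4.4 = 1.232 pp.
The human-capital index: 0.11 × 1.7 = 0.187 pp.
Labor input: 0.61 × (-1) = -0.61 pp.
Output growth = 1.4 + 0.809 = 2.209%.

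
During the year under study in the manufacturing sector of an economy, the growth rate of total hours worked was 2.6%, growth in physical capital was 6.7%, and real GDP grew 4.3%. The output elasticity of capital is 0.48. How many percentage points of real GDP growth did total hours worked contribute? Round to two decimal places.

Labor's share = 1 − 0.48 = 0.52.
Contribution = share × growth = 0.52 × 2.6 = 1.352 pp.

1.35 pp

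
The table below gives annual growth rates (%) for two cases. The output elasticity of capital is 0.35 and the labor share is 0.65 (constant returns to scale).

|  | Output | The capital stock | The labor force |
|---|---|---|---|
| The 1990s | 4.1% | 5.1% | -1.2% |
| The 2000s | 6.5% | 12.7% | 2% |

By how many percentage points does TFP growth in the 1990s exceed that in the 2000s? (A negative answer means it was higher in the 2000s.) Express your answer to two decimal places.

2.34 percentage points

Labor's share = 1 − 0.35 = 0.65.
The 1990s: TFP = 4.1 − 1.785 + 0.78 = 3.095%.
The 2000s: TFP = 6.5 − 4.445 − 1.3 = 0.755%.
Difference = 3.095 − (0.755) = 2.34 pp.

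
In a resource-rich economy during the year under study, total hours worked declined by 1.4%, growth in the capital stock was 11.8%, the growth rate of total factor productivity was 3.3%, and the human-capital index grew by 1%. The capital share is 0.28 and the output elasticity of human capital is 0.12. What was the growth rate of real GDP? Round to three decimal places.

5.884%

Labor's share = 1 − 0.28 − 0.12 = 0.6.
The capital stock: 0.28 × 11.8 = 3.304 pp.
The human-capital index: 0.12 × 1 = 0.12 pp.
Total hours worked: 0.6 × (-1.4) = -0.84 pp.
Output growth = 3.3 + 2.584 = 5.884%.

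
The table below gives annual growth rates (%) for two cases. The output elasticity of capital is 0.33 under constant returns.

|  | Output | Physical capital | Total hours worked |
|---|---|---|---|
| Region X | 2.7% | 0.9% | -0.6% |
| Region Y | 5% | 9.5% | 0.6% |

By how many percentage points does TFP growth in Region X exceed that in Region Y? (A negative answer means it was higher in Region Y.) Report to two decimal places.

Labor's share = 1 − 0.33 = 0.67.
Region X: TFP = 2.7 − 0.297 + 0.402 = 2.805%.
Region Y: TFP = 5 − 3.135 − 0.402 = 1.463%.
Difference = 2.805 − (1.463) = 1.342 pp.

1.34 percentage points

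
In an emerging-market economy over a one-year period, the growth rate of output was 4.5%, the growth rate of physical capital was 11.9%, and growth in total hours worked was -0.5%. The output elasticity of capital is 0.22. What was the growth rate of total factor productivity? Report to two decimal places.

Labor's share = 1 − 0.22 = 0.78.
Physical capital: 0.22 × 11.9 = 2.618 pp.
Total hours worked: 0.78 × (-0.5) = -0.39 pp.
TFP growth = 4.5 − 2.228 = 2.272%.

Total factor productivity grew 2.27%.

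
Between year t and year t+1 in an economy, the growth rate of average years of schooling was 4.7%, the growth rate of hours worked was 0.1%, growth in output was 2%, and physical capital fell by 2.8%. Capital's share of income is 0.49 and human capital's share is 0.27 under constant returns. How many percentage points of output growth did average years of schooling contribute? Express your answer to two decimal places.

1.27

Contribution = share × growth = 0.27 × 4.7 = 1.269 pp.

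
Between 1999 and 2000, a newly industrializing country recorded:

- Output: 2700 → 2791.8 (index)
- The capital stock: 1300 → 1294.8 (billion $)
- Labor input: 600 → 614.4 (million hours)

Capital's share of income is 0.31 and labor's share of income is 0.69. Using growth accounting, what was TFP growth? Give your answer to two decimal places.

1.87%

Output growth = (2791.8 − 2700) / 2700 = 3.4%.
The capital stock growth = (1294.8 − 1300) / 1300 = -0.4%.
Labor input growth = (614.4 − 600) / 600 = 2.4%.
Labor's share = 1 − 0.31 = 0.69.
The capital stock: 0.31 × (-0.4) = -0.124 pp.
Labor input: 0.69 × 2.4 = 1.656 pp.
TFP growth = 3.4 − 1.532 = 1.868%.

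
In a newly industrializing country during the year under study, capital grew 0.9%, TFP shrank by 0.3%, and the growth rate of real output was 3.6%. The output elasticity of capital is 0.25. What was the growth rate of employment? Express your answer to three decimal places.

Employment grew 4.900%.

Labor's share = 1 − 0.25 = 0.75.
gY = gA + 0.25×0.9 + 0.75×g.
0.75×g = 3.6 + 0.3 − 0.225 = 3.675.
g = 3.675 / 0.75 = 4.9%.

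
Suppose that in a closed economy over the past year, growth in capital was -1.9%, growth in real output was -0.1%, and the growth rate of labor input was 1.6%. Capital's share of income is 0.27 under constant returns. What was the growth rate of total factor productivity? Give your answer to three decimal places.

-0.755%

Labor's share = 1 − 0.27 = 0.73.
Capital: 0.27 × (-1.9) = -0.513 pp.
Labor input: 0.73 × 1.6 = 1.168 pp.
TFP growth = -0.1 − 0.655 = -0.755%.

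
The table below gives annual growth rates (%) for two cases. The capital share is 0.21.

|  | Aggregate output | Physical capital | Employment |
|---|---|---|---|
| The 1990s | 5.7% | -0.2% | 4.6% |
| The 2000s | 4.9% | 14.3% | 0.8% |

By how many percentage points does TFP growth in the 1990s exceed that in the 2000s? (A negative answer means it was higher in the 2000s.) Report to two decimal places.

0.84 percentage points

Labor's share = 1 − 0.21 = 0.79.
The 1990s: TFP = 5.7 + 0.042 − 3.634 = 2.108%.
The 2000s: TFP = 4.9 − 3.003 − 0.632 = 1.265%.
Difference = 2.108 − (1.265) = 0.843 pp.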